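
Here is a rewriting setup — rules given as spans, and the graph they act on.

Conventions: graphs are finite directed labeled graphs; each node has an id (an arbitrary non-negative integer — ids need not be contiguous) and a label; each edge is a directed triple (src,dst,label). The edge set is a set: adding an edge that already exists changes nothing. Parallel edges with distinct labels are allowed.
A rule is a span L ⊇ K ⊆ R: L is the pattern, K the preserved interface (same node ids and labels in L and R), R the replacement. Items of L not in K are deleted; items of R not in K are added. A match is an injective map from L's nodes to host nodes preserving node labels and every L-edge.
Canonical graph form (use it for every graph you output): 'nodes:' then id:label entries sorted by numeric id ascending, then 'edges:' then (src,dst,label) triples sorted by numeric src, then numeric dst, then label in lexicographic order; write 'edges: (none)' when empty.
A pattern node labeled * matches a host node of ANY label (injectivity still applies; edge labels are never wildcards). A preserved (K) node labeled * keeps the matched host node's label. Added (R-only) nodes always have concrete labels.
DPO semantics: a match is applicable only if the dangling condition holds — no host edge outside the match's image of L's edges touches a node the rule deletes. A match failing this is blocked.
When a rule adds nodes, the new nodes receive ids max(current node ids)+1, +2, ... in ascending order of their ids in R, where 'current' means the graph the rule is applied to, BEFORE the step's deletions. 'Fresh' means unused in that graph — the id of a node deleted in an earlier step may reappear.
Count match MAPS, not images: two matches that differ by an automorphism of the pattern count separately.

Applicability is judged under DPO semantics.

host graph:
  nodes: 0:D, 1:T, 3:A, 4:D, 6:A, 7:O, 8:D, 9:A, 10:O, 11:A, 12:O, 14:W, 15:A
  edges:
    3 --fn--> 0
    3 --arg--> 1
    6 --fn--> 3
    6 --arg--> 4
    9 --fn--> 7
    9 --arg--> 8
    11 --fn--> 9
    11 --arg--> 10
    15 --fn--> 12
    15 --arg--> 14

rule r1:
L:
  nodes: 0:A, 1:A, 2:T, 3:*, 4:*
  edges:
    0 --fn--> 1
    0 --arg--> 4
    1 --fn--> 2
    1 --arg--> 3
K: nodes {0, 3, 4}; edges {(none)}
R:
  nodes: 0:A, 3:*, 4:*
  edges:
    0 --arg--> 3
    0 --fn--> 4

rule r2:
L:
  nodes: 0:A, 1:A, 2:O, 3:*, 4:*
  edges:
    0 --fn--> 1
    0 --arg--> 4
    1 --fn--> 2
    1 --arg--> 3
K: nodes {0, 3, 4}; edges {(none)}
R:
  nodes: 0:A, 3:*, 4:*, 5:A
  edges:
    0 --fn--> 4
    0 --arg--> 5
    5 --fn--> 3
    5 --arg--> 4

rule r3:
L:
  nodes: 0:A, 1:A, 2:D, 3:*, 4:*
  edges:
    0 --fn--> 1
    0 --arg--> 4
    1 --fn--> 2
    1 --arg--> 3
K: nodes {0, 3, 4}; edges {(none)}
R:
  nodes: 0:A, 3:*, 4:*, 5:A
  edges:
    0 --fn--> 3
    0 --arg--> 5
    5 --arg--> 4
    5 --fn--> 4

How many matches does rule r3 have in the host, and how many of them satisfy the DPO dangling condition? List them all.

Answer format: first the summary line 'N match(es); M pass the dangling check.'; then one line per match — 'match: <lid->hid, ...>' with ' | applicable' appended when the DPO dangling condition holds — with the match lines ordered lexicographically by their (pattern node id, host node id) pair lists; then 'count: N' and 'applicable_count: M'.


1 match(es); 1 pass the dangling check.
match: 0->6, 1->3, 2->0, 3->1, 4->4 | applicable
count: 1
applicable_count: 1


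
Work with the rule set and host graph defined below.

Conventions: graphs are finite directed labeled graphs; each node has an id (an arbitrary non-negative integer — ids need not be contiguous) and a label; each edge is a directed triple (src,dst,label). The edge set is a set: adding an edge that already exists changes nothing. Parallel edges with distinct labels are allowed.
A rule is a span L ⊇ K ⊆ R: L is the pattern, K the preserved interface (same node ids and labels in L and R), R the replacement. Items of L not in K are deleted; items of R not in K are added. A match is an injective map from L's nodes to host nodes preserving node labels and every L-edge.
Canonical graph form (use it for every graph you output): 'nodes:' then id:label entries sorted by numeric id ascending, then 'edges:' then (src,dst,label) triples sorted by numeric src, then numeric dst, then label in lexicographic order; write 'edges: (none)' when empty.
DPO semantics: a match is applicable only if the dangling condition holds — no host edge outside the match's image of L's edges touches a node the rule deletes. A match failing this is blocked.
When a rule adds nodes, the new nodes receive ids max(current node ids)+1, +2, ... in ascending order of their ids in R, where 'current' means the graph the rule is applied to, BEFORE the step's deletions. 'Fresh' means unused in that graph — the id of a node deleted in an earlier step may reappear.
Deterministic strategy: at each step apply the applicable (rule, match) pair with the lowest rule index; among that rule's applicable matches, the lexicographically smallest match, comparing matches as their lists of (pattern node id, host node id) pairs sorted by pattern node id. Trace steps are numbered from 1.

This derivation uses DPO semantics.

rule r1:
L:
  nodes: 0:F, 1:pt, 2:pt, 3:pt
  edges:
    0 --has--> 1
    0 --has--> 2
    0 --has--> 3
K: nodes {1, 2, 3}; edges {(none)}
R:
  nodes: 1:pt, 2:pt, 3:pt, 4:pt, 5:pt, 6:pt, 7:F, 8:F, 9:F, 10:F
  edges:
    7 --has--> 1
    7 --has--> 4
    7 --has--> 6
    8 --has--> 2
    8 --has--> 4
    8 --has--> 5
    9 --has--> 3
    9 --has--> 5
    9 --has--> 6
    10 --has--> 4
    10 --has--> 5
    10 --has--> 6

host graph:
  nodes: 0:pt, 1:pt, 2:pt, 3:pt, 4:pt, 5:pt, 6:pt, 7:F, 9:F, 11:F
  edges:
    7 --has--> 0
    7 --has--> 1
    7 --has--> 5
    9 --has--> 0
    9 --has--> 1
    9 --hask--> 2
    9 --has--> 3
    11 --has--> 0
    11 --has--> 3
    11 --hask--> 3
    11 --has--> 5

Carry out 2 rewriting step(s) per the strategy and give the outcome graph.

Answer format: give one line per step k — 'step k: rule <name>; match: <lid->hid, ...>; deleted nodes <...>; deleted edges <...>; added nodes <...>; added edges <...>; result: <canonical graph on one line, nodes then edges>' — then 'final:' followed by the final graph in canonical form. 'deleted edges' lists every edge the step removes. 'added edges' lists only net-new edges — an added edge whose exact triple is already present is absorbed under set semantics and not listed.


step 1: rule r1; match: 0->7, 1->0, 2->1, 3->5; deleted nodes 7; deleted edges (7,0,has); (7,1,has); (7,5,has); added nodes 12, 13, 14, 15, 16, 17, 18; added edges (15,0,has); (15,12,has); (15,14,has); (16,1,has); (16,12,has); (16,13,has); (17,5,has); (17,13,has); (17,14,has); (18,12,has); (18,13,has); (18,14,has); result: nodes: 0:pt, 1:pt, 2:pt, 3:pt, 4:pt, 5:pt, 6:pt, 9:F, 11:F, 12:pt, 13:pt, 14:pt, 15:F, 16:F, 17:F, 18:F edges: (9,0,has); (9,1,has); (9,2,hask); (9,3,has); (11,0,has); (11,3,has); (11,3,hask); (11,5,has); (15,0,has); (15,12,has); (15,14,has); (16,1,has); (16,12,has); (16,13,has); (17,5,has); (17,13,has); (17,14,has); (18,12,has); (18,13,has); (18,14,has)
step 2: rule r1; match: 0->15, 1->0, 2->12, 3->14; deleted nodes 15; deleted edges (15,0,has); (15,12,has); (15,14,has); added nodes 19, 20, 21, 22, 23, 24, 25; added edges (22,0,has); (22,19,has); (22,21,has); (23,12,has); (23,19,has); (23,20,has); (24,14,has); (24,20,has); (24,21,has); (25,19,has); (25,20,has); (25,21,has); result: nodes: 0:pt, 1:pt, 2:pt, 3:pt, 4:pt, 5:pt, 6:pt, 9:F, 11:F, 12:pt, 13:pt, 14:pt, 16:F, 17:F, 18:F, 19:pt, 20:pt, 21:pt, 22:F, 23:F, 24:F, 25:F edges: (9,0,has); (9,1,has); (9,2,hask); (9,3,has); (11,0,has); (11,3,has); (11,3,hask); (11,5,has); (16,1,has); (16,12,has); (16,13,has); (17,5,has); (17,13,has); (17,14,has); (18,12,has); (18,13,has); (18,14,has); (22,0,has); (22,19,has); (22,21,has); (23,12,has); (23,19,has); (23,20,has); (24,14,has); (24,20,has); (24,21,has); (25,19,has); (25,20,has); (25,21,has)
final:
nodes: 0:pt, 1:pt, 2:pt, 3:pt, 4:pt, 5:pt, 6:pt, 9:F, 11:F, 12:pt, 13:pt, 14:pt, 16:F, 17:F, 18:F, 19:pt, 20:pt, 21:pt, 22:F, 23:F, 24:F, 25:F
edges: (9,0,has); (9,1,has); (9,2,hask); (9,3,has); (11,0,has); (11,3,has); (11,3,hask); (11,5,has); (16,1,has); (16,12,has); (16,13,has); (17,5,has); (17,13,has); (17,14,has); (18,12,has); (18,13,has); (18,14,has); (22,0,has); (22,19,has); (22,21,has); (23,12,has); (23,19,has); (23,20,has); (24,14,has); (24,20,has); (24,21,has); (25,19,has); (25,20,has); (25,21,has)


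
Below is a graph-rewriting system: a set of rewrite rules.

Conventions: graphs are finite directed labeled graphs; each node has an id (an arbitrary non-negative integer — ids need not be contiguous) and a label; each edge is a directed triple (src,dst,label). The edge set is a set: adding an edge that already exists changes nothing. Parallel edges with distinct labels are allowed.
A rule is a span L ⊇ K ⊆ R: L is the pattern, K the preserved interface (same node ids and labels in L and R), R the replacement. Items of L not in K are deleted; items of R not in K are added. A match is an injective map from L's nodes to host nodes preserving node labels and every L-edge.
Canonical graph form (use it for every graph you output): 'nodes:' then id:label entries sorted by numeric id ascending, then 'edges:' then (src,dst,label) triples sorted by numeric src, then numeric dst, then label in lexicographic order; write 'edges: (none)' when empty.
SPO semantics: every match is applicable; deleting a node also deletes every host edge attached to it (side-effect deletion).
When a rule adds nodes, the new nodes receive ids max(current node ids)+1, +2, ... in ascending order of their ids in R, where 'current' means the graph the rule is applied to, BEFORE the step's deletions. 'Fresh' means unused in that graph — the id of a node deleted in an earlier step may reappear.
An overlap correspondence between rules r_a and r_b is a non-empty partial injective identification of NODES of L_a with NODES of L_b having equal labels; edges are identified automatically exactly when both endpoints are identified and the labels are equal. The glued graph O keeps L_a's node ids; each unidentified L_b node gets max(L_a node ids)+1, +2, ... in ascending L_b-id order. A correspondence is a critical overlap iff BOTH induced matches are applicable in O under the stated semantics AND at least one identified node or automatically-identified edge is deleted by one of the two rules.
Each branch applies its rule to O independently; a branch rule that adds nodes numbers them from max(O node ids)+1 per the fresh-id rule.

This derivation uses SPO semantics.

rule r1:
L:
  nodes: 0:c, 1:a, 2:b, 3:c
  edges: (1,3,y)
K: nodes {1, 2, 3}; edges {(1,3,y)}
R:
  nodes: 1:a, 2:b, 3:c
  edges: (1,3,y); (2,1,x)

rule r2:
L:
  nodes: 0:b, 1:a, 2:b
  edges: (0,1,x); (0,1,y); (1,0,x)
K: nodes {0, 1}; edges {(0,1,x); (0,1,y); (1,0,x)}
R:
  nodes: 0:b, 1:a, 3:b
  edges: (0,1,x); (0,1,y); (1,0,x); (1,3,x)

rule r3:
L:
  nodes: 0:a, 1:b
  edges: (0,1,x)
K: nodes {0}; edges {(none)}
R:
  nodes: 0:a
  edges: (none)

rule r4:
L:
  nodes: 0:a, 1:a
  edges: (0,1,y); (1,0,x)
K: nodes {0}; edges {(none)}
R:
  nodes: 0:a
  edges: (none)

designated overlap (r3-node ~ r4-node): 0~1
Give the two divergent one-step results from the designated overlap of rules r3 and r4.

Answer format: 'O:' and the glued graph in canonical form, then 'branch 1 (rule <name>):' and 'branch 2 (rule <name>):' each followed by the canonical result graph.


O:
nodes: 0:a, 1:b, 2:a
edges: (0,1,x); (0,2,x); (2,0,y)
branch 1 (rule r3):
nodes: 0:a, 2:a
edges: (0,2,x); (2,0,y)
branch 2 (rule r4):
nodes: 1:b, 2:a
edges: (none)


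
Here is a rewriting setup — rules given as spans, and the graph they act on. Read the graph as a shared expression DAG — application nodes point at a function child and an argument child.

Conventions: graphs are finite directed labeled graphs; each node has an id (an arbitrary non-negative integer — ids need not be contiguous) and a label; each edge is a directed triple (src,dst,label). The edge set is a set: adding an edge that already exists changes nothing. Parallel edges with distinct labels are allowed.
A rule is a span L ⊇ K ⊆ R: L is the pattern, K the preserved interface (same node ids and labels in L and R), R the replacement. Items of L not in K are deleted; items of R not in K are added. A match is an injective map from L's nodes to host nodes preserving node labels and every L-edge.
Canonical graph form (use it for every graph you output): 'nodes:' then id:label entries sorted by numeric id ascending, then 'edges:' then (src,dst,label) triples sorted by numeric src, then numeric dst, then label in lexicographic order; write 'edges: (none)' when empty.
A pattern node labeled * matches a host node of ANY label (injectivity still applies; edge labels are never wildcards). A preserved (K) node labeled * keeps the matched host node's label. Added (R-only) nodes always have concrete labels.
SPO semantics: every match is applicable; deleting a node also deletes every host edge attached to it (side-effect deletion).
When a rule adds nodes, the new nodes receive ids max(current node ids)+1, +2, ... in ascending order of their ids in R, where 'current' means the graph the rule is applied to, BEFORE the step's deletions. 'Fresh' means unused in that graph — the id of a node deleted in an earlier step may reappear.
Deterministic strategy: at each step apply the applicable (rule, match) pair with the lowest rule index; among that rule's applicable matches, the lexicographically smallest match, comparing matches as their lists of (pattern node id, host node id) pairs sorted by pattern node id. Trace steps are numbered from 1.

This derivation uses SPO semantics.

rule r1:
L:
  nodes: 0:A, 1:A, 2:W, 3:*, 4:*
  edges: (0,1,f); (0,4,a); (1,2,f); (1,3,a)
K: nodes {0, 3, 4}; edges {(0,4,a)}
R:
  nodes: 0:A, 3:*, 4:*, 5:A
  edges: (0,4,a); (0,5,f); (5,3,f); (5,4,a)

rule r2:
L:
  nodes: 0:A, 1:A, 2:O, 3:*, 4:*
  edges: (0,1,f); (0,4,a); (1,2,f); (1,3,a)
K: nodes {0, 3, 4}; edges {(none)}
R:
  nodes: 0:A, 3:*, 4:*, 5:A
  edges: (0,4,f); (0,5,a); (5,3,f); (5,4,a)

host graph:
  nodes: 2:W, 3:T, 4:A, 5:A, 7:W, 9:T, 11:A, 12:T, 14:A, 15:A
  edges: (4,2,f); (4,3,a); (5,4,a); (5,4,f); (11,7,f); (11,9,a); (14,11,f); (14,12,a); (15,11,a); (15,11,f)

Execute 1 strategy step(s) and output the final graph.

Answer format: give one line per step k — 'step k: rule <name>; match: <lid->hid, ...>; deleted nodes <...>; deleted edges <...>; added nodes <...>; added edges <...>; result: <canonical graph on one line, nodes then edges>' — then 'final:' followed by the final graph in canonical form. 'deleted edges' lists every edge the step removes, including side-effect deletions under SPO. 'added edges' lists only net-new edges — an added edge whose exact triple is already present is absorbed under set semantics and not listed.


step 1: rule r1; match: 0->14, 1->11, 2->7, 3->9, 4->12; deleted nodes 7, 11; deleted edges (11,7,f); (11,9,a); (14,11,f); (15,11,a); (15,11,f); added nodes 16; added edges (14,16,f); (16,9,f); (16,12,a); result: nodes: 2:W, 3:T, 4:A, 5:A, 9:T, 12:T, 14:A, 15:A, 16:A edges: (4,2,f); (4,3,a); (5,4,a); (5,4,f); (14,12,a); (14,16,f); (16,9,f); (16,12,a)
final:
nodes: 2:W, 3:T, 4:A, 5:A, 9:T, 12:T, 14:A, 15:A, 16:A
edges: (4,2,f); (4,3,a); (5,4,a); (5,4,f); (14,12,a); (14,16,f); (16,9,f); (16,12,a)


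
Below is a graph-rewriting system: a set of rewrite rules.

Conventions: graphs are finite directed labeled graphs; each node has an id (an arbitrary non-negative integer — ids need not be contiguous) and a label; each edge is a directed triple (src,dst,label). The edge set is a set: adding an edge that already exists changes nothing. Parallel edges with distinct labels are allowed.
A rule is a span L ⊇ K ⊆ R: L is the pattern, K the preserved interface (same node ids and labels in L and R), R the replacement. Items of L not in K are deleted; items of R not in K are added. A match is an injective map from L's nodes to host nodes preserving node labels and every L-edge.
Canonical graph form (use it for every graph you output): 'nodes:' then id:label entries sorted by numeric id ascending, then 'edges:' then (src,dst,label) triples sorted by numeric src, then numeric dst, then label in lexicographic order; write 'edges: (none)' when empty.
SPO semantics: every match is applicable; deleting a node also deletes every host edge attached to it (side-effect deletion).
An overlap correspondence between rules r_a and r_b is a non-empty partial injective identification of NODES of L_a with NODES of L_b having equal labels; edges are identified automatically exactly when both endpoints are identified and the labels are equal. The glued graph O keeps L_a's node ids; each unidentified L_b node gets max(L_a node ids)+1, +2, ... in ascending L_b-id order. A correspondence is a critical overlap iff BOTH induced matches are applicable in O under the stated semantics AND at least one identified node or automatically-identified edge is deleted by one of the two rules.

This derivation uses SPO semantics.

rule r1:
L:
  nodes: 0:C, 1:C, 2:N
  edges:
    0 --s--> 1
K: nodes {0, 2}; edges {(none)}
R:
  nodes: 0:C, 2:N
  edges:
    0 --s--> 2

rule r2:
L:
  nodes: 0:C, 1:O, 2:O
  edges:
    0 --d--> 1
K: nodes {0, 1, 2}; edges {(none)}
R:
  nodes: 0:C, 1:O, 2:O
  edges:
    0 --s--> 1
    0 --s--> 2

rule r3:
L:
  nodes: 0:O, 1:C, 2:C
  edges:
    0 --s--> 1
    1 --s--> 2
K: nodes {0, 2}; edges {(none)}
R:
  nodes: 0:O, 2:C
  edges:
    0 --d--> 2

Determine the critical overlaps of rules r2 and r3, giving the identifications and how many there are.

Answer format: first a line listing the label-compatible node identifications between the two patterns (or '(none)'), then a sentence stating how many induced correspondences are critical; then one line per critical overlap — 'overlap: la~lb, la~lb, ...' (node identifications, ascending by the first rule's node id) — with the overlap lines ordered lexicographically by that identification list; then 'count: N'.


label-compatible node identifications between L(r2) and L(r3): 0~1, 0~2, 1~0, 2~0
3 of the induced correspondences are critical overlaps of r2 and r3.
overlap: 0~1
overlap: 0~1, 1~0
overlap: 0~1, 2~0
count: 3


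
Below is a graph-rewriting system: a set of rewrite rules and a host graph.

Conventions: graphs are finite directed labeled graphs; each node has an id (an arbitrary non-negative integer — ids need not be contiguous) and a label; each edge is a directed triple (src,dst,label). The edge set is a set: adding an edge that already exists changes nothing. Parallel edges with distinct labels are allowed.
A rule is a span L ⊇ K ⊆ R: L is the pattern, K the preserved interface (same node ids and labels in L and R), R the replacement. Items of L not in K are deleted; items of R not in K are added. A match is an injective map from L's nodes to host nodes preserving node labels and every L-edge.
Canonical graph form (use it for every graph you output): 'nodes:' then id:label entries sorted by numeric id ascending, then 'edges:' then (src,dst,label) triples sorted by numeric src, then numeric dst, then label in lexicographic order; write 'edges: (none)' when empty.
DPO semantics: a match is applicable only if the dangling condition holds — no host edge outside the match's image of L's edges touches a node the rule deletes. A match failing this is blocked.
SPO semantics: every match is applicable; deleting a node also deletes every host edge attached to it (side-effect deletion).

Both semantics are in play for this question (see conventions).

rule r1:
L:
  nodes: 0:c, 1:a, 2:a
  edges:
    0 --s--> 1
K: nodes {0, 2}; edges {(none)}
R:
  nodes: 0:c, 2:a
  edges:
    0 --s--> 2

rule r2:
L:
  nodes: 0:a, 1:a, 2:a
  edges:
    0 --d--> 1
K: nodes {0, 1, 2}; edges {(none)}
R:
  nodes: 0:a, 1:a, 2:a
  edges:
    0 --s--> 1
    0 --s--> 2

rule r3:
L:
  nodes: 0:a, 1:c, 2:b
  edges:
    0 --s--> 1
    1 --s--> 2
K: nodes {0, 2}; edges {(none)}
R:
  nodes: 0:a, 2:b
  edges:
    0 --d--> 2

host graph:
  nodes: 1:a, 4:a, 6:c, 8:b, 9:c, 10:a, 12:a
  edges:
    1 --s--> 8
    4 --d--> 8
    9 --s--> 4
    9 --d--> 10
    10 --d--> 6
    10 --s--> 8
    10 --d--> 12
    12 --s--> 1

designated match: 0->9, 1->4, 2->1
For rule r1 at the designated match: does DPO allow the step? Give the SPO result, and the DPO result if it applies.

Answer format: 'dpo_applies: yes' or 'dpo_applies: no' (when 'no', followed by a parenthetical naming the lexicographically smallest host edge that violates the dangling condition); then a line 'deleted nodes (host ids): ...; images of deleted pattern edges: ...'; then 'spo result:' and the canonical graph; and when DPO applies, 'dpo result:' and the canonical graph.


dpo_applies: no
(the rule deletes node 4, which keeps host edge (4,8,d) outside the match image — the dangling condition fails, DPO blocks; SPO proceeds and side-deletes such edges)
deleted nodes (host ids): 4; images of deleted pattern edges: (9,4,s)
spo result:
nodes: 1:a, 6:c, 8:b, 9:c, 10:a, 12:a
edges: (1,8,s); (9,1,s); (9,10,d); (10,6,d); (10,8,s); (10,12,d); (12,1,s)


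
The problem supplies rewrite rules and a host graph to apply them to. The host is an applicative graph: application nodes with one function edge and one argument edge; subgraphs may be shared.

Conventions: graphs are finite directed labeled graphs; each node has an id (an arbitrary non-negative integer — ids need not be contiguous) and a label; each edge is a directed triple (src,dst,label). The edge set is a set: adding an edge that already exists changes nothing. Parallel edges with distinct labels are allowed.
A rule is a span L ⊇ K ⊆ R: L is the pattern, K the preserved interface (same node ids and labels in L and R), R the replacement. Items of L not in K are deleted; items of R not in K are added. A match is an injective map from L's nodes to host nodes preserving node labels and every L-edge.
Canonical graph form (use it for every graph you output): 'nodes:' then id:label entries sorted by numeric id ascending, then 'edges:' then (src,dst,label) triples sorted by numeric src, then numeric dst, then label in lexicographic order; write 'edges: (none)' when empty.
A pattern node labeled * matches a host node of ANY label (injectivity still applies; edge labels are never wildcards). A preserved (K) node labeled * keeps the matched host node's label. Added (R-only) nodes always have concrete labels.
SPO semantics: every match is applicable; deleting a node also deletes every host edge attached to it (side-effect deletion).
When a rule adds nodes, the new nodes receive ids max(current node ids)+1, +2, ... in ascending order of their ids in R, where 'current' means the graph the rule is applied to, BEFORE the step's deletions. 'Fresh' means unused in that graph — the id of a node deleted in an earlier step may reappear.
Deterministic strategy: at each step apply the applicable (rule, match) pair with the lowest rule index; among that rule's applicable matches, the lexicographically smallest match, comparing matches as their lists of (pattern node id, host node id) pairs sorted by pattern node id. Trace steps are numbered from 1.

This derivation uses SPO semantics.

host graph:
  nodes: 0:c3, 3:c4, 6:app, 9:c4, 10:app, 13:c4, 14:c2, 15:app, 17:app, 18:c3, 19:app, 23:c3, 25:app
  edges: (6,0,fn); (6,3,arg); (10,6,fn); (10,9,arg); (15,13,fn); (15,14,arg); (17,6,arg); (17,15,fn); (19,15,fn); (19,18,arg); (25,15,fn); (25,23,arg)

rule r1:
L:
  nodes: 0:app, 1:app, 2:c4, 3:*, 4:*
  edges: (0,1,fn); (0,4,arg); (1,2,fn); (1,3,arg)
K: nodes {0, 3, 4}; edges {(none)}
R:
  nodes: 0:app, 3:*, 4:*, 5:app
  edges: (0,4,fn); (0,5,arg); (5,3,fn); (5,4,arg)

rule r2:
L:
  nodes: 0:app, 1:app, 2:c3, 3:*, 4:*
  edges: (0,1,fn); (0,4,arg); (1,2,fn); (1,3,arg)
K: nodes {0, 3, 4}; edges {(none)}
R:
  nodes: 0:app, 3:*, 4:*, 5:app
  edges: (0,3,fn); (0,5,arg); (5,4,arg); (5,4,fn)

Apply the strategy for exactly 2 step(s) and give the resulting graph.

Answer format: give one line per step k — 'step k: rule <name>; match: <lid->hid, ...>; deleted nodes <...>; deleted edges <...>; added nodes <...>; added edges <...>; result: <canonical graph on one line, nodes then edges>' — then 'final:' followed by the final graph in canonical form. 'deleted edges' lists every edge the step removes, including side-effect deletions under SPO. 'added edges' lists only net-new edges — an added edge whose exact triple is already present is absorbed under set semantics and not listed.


step 1: rule r1; match: 0->17, 1->15, 2->13, 3->14, 4->6; deleted nodes 13, 15; deleted edges (15,13,fn); (15,14,arg); (17,6,arg); (17,15,fn); (19,15,fn); (25,15,fn); added nodes 26; added edges (17,6,fn); (17,26,arg); (26,6,arg); (26,14,fn); result: nodes: 0:c3, 3:c4, 6:app, 9:c4, 10:app, 14:c2, 17:app, 18:c3, 19:app, 23:c3, 25:app, 26:app edges: (6,0,fn); (6,3,arg); (10,6,fn); (10,9,arg); (17,6,fn); (17,26,arg); (19,18,arg); (25,23,arg); (26,6,arg); (26,14,fn)
step 2: rule r2; match: 0->10, 1->6, 2->0, 3->3, 4->9; deleted nodes 0, 6; deleted edges (6,0,fn); (6,3,arg); (10,6,fn); (10,9,arg); (17,6,fn); (26,6,arg); added nodes 27; added edges (10,3,fn); (10,27,arg); (27,9,arg); (27,9,fn); result: nodes: 3:c4, 9:c4, 10:app, 14:c2, 17:app, 18:c3, 19:app, 23:c3, 25:app, 26:app, 27:app edges: (10,3,fn); (10,27,arg); (17,26,arg); (19,18,arg); (25,23,arg); (26,14,fn); (27,9,arg); (27,9,fn)
final:
nodes: 3:c4, 9:c4, 10:app, 14:c2, 17:app, 18:c3, 19:app, 23:c3, 25:app, 26:app, 27:app
edges: (10,3,fn); (10,27,arg); (17,26,arg); (19,18,arg); (25,23,arg); (26,14,fn); (27,9,arg); (27,9,fn)


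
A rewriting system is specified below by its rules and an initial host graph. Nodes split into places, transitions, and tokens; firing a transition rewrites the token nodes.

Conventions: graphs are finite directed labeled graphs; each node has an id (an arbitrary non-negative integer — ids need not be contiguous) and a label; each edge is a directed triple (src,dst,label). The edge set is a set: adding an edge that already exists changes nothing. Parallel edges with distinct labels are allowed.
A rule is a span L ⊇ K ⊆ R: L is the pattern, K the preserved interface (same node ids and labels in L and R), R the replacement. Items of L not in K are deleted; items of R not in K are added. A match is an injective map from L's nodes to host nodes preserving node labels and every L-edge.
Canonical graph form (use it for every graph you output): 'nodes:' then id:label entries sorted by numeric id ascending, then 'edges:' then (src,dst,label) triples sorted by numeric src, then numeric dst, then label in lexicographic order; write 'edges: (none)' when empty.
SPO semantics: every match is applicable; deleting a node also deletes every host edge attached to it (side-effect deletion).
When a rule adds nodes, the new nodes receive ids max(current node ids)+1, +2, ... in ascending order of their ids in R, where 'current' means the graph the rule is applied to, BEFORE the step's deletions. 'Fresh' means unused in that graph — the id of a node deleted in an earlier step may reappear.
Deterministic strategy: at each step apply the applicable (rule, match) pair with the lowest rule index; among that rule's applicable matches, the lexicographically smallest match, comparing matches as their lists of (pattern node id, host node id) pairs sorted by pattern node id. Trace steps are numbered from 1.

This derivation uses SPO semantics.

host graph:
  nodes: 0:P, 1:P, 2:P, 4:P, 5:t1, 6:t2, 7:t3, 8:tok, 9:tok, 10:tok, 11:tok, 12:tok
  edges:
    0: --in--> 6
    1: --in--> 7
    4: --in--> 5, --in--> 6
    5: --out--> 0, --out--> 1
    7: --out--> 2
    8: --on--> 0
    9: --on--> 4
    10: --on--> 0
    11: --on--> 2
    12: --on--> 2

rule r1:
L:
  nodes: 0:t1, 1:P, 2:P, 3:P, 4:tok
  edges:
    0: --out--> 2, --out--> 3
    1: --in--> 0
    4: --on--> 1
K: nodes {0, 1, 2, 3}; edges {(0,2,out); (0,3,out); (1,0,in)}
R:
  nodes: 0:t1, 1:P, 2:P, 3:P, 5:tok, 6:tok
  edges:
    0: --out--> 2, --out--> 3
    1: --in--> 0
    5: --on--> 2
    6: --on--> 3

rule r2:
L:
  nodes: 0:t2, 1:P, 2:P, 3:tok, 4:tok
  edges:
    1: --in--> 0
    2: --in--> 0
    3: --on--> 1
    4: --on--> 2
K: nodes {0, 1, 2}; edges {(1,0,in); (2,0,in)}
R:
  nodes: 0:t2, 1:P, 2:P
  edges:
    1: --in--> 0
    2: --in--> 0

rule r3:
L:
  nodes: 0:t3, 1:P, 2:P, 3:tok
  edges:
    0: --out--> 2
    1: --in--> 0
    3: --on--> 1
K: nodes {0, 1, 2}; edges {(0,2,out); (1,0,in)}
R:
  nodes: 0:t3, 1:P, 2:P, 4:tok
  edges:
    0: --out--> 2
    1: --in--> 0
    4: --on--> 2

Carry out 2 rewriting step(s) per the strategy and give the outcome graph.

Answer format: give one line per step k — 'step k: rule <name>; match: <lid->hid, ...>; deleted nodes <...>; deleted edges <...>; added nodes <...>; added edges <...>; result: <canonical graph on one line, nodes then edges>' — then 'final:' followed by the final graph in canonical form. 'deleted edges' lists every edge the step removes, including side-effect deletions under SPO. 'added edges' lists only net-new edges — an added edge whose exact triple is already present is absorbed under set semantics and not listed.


step 1: rule r1; match: 0->5, 1->4, 2->0, 3->1, 4->9; deleted nodes 9; deleted edges (9,4,on); added nodes 13, 14; added edges (13,0,on); (14,1,on); result: nodes: 0:P, 1:P, 2:P, 4:P, 5:t1, 6:t2, 7:t3, 8:tok, 10:tok, 11:tok, 12:tok, 13:tok, 14:tok edges: (0,6,in); (1,7,in); (4,5,in); (4,6,in); (5,0,out); (5,1,out); (7,2,out); (8,0,on); (10,0,on); (11,2,on); (12,2,on); (13,0,on); (14,1,on)
step 2: rule r3; match: 0->7, 1->1, 2->2, 3->14; deleted nodes 14; deleted edges (14,1,on); added nodes 15; added edges (15,2,on); result: nodes: 0:P, 1:P, 2:P, 4:P, 5:t1, 6:t2, 7:t3, 8:tok, 10:tok, 11:tok, 12:tok, 13:tok, 15:tok edges: (0,6,in); (1,7,in); (4,5,in); (4,6,in); (5,0,out); (5,1,out); (7,2,out); (8,0,on); (10,0,on); (11,2,on); (12,2,on); (13,0,on); (15,2,on)
final:
nodes: 0:P, 1:P, 2:P, 4:P, 5:t1, 6:t2, 7:t3, 8:tok, 10:tok, 11:tok, 12:tok, 13:tok, 15:tok
edges: (0,6,in); (1,7,in); (4,5,in); (4,6,in); (5,0,out); (5,1,out); (7,2,out); (8,0,on); (10,0,on); (11,2,on); (12,2,on); (13,0,on); (15,2,on)


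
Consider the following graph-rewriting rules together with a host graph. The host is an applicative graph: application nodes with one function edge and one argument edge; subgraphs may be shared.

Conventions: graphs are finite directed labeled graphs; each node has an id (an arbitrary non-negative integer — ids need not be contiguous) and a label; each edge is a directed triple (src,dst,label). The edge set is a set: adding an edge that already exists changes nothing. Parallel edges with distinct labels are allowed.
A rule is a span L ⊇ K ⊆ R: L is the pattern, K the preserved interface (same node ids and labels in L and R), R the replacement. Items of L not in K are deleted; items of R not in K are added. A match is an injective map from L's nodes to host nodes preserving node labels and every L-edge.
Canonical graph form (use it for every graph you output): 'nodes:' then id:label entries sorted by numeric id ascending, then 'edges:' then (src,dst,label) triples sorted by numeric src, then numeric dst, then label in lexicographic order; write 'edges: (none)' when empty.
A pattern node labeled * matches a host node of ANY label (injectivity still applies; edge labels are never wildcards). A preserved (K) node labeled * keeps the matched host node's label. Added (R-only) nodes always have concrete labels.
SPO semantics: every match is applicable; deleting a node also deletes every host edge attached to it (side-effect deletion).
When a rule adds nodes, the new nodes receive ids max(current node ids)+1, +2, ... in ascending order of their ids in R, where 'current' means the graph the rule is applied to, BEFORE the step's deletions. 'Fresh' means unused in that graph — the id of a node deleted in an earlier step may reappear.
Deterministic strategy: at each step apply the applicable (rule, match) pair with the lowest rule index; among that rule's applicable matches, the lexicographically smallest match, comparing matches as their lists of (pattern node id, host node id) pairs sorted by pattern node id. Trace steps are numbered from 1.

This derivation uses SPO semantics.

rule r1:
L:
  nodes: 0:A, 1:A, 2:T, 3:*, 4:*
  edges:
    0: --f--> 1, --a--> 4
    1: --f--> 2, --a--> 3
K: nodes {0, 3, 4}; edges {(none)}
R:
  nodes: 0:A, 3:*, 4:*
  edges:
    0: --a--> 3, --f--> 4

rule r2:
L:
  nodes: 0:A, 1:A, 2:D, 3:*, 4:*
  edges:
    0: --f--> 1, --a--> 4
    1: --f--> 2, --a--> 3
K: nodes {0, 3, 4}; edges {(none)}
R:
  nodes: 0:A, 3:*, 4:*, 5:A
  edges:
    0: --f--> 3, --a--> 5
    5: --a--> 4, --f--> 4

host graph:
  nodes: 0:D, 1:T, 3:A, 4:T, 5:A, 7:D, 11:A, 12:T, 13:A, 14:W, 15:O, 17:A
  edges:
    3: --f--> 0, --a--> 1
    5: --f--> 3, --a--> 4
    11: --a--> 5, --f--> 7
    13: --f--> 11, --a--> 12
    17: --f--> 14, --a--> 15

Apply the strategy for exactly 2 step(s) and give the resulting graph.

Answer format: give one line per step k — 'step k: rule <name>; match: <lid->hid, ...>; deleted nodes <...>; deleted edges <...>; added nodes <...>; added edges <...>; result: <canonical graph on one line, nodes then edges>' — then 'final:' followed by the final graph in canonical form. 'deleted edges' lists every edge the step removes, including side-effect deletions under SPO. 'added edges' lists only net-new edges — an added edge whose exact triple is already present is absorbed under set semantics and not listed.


step 1: rule r2; match: 0->5, 1->3, 2->0, 3->1, 4->4; deleted nodes 0, 3; deleted edges (3,0,f); (3,1,a); (5,3,f); (5,4,a); added nodes 18; added edges (5,1,f); (5,18,a); (18,4,a); (18,4,f); result: nodes: 1:T, 4:T, 5:A, 7:D, 11:A, 12:T, 13:A, 14:W, 15:O, 17:A, 18:A edges: (5,1,f); (5,18,a); (11,5,a); (11,7,f); (13,11,f); (13,12,a); (17,14,f); (17,15,a); (18,4,a); (18,4,f)
step 2: rule r2; match: 0->13, 1->11, 2->7, 3->5, 4->12; deleted nodes 7, 11; deleted edges (11,5,a); (11,7,f); (13,11,f); (13,12,a); added nodes 19; added edges (13,5,f); (13,19,a); (19,12,a); (19,12,f); result: nodes: 1:T, 4:T, 5:A, 12:T, 13:A, 14:W, 15:O, 17:A, 18:A, 19:A edges: (5,1,f); (5,18,a); (13,5,f); (13,19,a); (17,14,f); (17,15,a); (18,4,a); (18,4,f); (19,12,a); (19,12,f)
final:
nodes: 1:T, 4:T, 5:A, 12:T, 13:A, 14:W, 15:O, 17:A, 18:A, 19:A
edges: (5,1,f); (5,18,a); (13,5,f); (13,19,a); (17,14,f); (17,15,a); (18,4,a); (18,4,f); (19,12,a); (19,12,f)


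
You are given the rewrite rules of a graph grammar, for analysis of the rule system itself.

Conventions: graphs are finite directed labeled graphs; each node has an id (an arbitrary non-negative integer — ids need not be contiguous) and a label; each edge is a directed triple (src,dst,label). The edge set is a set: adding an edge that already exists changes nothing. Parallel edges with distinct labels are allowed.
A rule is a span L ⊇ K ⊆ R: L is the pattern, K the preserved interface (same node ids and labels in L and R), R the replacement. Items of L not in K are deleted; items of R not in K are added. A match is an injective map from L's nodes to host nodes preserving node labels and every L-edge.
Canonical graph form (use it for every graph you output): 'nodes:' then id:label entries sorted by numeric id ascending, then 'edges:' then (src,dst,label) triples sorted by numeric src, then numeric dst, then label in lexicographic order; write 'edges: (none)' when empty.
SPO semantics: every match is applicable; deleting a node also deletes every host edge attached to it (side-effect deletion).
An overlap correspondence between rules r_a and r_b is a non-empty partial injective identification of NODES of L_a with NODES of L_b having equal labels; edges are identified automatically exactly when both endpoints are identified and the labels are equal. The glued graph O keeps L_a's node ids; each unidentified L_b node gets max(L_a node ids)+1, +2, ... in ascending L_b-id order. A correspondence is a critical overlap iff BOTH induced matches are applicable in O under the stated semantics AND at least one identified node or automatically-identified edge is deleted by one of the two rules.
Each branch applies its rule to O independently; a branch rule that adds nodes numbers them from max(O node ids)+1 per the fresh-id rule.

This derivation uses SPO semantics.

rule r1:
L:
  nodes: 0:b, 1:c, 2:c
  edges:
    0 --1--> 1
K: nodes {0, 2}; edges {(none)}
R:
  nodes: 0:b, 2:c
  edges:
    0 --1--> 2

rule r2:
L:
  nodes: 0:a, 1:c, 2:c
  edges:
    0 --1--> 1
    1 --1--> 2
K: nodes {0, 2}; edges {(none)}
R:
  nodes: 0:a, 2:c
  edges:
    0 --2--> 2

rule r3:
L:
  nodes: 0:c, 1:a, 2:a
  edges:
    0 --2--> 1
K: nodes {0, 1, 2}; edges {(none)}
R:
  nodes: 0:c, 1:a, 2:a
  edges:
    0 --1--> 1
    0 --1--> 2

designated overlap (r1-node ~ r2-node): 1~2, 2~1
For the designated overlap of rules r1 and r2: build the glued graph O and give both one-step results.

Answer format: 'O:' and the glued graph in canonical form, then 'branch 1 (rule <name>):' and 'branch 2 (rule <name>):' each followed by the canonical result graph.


O:
nodes: 0:b, 1:c, 2:c, 3:a
edges: (0,1,1); (2,1,1); (3,2,1)
branch 1 (rule r1):
nodes: 0:b, 2:c, 3:a
edges: (0,2,1); (3,2,1)
branch 2 (rule r2):
nodes: 0:b, 1:c, 3:a
edges: (0,1,1); (3,1,2)


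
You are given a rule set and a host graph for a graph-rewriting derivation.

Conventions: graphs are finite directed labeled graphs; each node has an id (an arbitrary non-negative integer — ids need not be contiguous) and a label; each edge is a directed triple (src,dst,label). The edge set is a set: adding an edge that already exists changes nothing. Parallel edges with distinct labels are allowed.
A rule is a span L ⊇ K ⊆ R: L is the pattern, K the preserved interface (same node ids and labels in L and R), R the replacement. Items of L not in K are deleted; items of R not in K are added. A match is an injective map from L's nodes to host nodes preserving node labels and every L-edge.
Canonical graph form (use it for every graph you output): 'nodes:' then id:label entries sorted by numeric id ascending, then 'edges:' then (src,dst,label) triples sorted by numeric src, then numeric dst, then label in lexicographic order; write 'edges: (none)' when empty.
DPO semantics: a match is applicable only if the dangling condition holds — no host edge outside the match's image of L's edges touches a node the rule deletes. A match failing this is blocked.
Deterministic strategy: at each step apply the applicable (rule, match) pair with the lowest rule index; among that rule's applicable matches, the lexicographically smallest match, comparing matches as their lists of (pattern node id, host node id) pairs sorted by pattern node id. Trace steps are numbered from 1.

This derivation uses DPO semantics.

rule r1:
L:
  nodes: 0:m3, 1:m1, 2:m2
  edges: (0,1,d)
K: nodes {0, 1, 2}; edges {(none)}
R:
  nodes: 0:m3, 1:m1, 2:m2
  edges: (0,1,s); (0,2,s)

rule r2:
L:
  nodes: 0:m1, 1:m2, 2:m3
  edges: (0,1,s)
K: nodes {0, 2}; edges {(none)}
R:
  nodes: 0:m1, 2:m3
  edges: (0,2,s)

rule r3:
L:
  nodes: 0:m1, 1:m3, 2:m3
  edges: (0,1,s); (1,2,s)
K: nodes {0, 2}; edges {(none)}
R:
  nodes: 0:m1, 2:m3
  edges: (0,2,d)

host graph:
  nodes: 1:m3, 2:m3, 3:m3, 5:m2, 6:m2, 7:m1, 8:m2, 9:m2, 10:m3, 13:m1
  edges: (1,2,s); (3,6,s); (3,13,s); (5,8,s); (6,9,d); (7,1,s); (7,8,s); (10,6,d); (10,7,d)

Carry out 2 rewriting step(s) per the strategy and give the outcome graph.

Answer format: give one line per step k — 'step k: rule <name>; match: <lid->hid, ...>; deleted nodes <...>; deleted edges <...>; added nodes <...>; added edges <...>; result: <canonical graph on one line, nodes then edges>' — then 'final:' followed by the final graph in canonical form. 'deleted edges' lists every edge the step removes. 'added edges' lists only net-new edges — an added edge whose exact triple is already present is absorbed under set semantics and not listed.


step 1: rule r1; match: 0->10, 1->7, 2->5; deleted nodes (none); deleted edges (10,7,d); added nodes (none); added edges (10,5,s); (10,7,s); result: nodes: 1:m3, 2:m3, 3:m3, 5:m2, 6:m2, 7:m1, 8:m2, 9:m2, 10:m3, 13:m1 edges: (1,2,s); (3,6,s); (3,13,s); (5,8,s); (6,9,d); (7,1,s); (7,8,s); (10,5,s); (10,6,d); (10,7,s)
step 2: rule r3; match: 0->7, 1->1, 2->2; deleted nodes 1; deleted edges (1,2,s); (7,1,s); added nodes (none); added edges (7,2,d); result: nodes: 2:m3, 3:m3, 5:m2, 6:m2, 7:m1, 8:m2, 9:m2, 10:m3, 13:m1 edges: (3,6,s); (3,13,s); (5,8,s); (6,9,d); (7,2,d); (7,8,s); (10,5,s); (10,6,d); (10,7,s)
final:
nodes: 2:m3, 3:m3, 5:m2, 6:m2, 7:m1, 8:m2, 9:m2, 10:m3, 13:m1
edges: (3,6,s); (3,13,s); (5,8,s); (6,9,d); (7,2,d); (7,8,s); (10,5,s); (10,6,d); (10,7,s)
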